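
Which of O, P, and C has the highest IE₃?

Consider each +2 ion: O²⁺ still has 4 valence electrons; P²⁺ still has 3 valence electrons; C²⁺ still has 2 valence electrons.
All are still removing valence electrons, so compare the +2 ions as you would atoms: IE_3 generally rises across a period (higher Z_eff) and falls down a group (larger shell), subject to the usual subshell exceptions.
Valence configurations: O²⁺ [He]2s²2p², P²⁺ [Ne]3s²3p¹, C²⁺ [He]2s².
The numbers (kJ/mol): O 5300, P 2914, C 4620.
Hence IE_3: P < C < O.

O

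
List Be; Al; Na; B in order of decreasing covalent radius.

Na, Al, Be, B

Across a period the added protons contract the valence shell; down a group each new principal shell makes the atom larger.
Neither a single period nor a single group — weigh both effects.
Be > B: Be lies to the left of B in period 2, so the across-period effect alone puts Be larger.
Al > Be: the two effects oppose for this pair; the down-group effect wins (126 vs 102 pm).
Na > Al: Na lies to the left of Al in period 3, so the across-period effect alone puts Na larger.
For reference (pm): Be 102, B 85, Na 155, Al 126.
So from largest to smallest: Na > Al > Be > B.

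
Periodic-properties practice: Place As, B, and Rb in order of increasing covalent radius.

B, As, Rb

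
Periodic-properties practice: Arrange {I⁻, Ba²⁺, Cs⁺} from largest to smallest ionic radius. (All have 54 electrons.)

All of these have 54 electrons, so size is governed by nuclear charge alone: the more protons, the stronger the pull on the same electron cloud, and the smaller the ion.
Nuclear charges: Ba²⁺ (Z=56), Cs⁺ (Z=55), I⁻ (Z=53).
Largest to smallest: I⁻ > Cs⁺ > Ba²⁺.

I⁻ > Cs⁺ > Ba²⁺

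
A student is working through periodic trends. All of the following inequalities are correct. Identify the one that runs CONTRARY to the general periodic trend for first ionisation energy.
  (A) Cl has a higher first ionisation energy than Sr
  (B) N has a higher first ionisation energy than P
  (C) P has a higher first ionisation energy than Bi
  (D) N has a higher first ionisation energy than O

The general trend: first ionisation energy increases across a period and decreases down a group.
(A) Cl (period 3, group 17) vs Sr (period 5, group 2): the stated order agrees with the simple trend.
(B) N (period 2, group 15) vs P (period 3, group 15): the stated order agrees with the simple trend.
(C) P (period 3, group 15) vs Bi (period 6, group 15): the stated order agrees with the simple trend.
(D) N (period 2, group 15) vs O (period 2, group 16): the stated order contradicts the simple trend.
The exception is (D): pairing an electron in O's 2p⁴ costs repulsion energy, so O ionizes more easily than half-filled N (2p³).

(D)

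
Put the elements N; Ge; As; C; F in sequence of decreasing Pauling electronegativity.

F, N, C, As, Ge

C is in period 2, group 14; N is in period 2, group 15; F is in period 2, group 17; Ge is in period 4, group 14; As is in period 4, group 15.
Electronegativity increases across a period and decreases down a group, tracking effective nuclear charge and atomic size.
Here both period and group differ, so the two effects have to be weighed against each other.
As > Ge: As lies to the right of Ge in period 4, so the across-period effect alone puts As higher.
C > As: period and group pull opposite ways; the down-group shift dominates (2.55 vs 2.18).
N > C: N lies to the right of C in period 2, so the across-period effect alone puts N higher.
F > N: F lies to the right of N in period 2, so the across-period effect alone puts F higher.
Tabulated electronegativity (Pauling): C 2.55, N 3.04, F 3.98, Ge 2.01, As 2.18.
So from highest to lowest: F > N > C > As > Ge.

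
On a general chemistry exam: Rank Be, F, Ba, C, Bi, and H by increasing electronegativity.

Ba < Be < Bi < H < C < F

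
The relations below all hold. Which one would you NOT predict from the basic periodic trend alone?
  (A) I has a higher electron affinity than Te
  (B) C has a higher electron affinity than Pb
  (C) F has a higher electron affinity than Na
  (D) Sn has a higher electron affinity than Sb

(D)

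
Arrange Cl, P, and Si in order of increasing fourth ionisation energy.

Si < P < Cl

IE_4 is the cost of taking one more electron from the +3 cation: Cl³⁺ still has 4 valence electrons; P³⁺ still has 2 valence electrons; Si³⁺ still has 1 valence electron.
All are still removing valence electrons, so compare the +3 ions as you would atoms: IE_4 generally rises across a period (higher Z_eff) and falls down a group (larger shell), subject to the usual subshell exceptions.
Valence configurations: Cl³⁺ [Ne]3s²3p², P³⁺ [Ne]3s², Si³⁺ [Ne]3s¹.
The numbers (kJ/mol): Cl 5159, P 4964, Si 4356.
Hence IE_4: Si < P < Cl.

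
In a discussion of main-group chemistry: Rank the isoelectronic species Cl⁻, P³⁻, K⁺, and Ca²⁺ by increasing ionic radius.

All of these have 18 electrons, so size is governed by nuclear charge alone: the more protons, the stronger the pull on the same electron cloud, and the smaller the ion.
Nuclear charges: Ca²⁺ (Z=20), K⁺ (Z=19), Cl⁻ (Z=17), P³⁻ (Z=15).
Smallest to largest: Ca²⁺ < K⁺ < Cl⁻ < P³⁻.

Ca²⁺ < K⁺ < Cl⁻ < P³⁻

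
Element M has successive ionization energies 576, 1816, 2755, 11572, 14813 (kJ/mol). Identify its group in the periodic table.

Group 13

Look for the largest jump between consecutive ionization energies: IE4/IE3 ≈ 4.2, far larger than any earlier ratio.
That jump marks the point where a core electron is being removed. So the atom has 3 valence electrons.
A main-group element with 3 valence electrons is in group 13.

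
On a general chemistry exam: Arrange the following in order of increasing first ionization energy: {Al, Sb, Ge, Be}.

Al < Ge < Sb < Be

Be is in period 2, group 2; Al is in period 3, group 13; Ge is in period 4, group 14; Sb is in period 5, group 15.
IE₁ increases left→right with effective nuclear charge and decreases top→bottom as the valence shell moves farther out.
These sit on a diagonal, where the across-period and down-group effects partly cancel.
Ge > Al: period and group pull opposite ways; the across-period shift dominates (762 vs 578 kJ/mol).
Sb > Ge: period and group pull opposite ways; the across-period shift dominates (831 vs 762 kJ/mol).
Be > Sb: period and group pull opposite ways; the down-group shift dominates (900 vs 831 kJ/mol).
For reference (kJ/mol): Be 900, Al 578, Ge 762, Sb 831.
So from lowest to highest: Al < Ge < Sb < Be.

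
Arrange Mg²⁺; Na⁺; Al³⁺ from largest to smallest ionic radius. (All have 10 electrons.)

All of these have 10 electrons, so size is governed by nuclear charge alone: the more protons, the stronger the pull on the same electron cloud, and the smaller the ion.
Nuclear charges: Al³⁺ (Z=13), Mg²⁺ (Z=12), Na⁺ (Z=11).
Largest to smallest: Na⁺ > Mg²⁺ > Al³⁺.

Na⁺ > Mg²⁺ > Al³⁺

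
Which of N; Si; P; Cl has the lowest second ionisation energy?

Si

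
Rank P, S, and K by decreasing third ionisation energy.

K, S, P

IE_3 is the cost of taking one more electron from the +2 cation: P²⁺ still has 3 valence electrons; S²⁺ still has 4 valence electrons; K²⁺ is already 1 electron into the core.
Breaking into a closed-shell core is much more expensive than removing a leftover valence electron — K has the largest IE_3 here.
Valence configurations: P²⁺ [Ne]3s²3p¹, S²⁺ [Ne]3s²3p².
Approximate IE_3 values (kJ/mol): P 2914, S 3357, K 4420.
Overall IE_3 order: P < S < K.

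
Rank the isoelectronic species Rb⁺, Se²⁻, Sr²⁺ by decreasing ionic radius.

Se²⁻ > Rb⁺ > Sr²⁺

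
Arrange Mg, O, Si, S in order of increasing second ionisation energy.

Mg < Si < S < O

The second ionization energy removes an electron from the +1 ion. For each element: Mg⁺ still has 1 valence electron; O⁺ still has 5 valence electrons; Si⁺ still has 3 valence electrons; S⁺ still has 5 valence electrons.
All are still removing valence electrons, so compare the +1 ions as you would atoms: IE_2 generally rises across a period (higher Z_eff) and falls down a group (larger shell), subject to the usual subshell exceptions.
Valence configurations: Mg⁺ [Ne]3s¹, O⁺ [He]2s²2p³, Si⁺ [Ne]3s²3p¹, S⁺ [Ne]3s²3p³.
Tabulated IE_2 (kJ/mol): Mg 1451, O 3388, Si 1577, S 2252.
Overall IE_2 order: Mg < Si < S < O.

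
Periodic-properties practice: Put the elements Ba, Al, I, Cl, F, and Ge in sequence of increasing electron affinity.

Ba < Al < Ge < I < F < Cl

F is in period 2, group 17; Al is in period 3, group 13; Cl is in period 3, group 17; Ge is in period 4, group 14; I is in period 5, group 17; Ba is in period 6, group 2.
Electron affinity generally becomes more exothermic across a period toward the halogens and less exothermic down a group.
Neither a single period nor a single group — weigh both effects.
Al > Ba: both effects reinforce here, so Al is clearly the higher of the two.
Ge > Al: the two effects oppose for this pair; the across-period effect wins (119 vs 42 kJ/mol).
I > Ge: period and group pull opposite ways; the across-period shift dominates (295 vs 119 kJ/mol).
F > I: F sits above I in group 17, so the down-group effect alone puts F higher.
Cl > F: this pair runs against the simple trend — see the exception note.
Note the exception: Cl has a higher electron affinity than F, contrary to the simple trend — F's small 2p subshell makes the incoming electron feel strong e⁻–e⁻ repulsion, so Cl actually releases more energy on gaining an electron.
For reference (kJ/mol): F 328, Al 42, Cl 349, Ge 119, I 295, Ba 14.
So from lowest to highest: Ba < Al < Ge < I < F < Cl.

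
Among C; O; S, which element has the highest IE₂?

Consider each +1 ion: C⁺ still has 3 valence electrons; O⁺ still has 5 valence electrons; S⁺ still has 5 valence electrons.
All are still removing valence electrons, so compare the +1 ions as you would atoms: IE_2 generally rises across a period (higher Z_eff) and falls down a group (larger shell), subject to the usual subshell exceptions.
Valence configurations: C⁺ [He]2s²2p¹, O⁺ [He]2s²2p³, S⁺ [Ne]3s²3p³.
Approximate IE_2 values (kJ/mol): C 2353, O 3388, S 2252.
So the second ionization energies run S < C < O.

O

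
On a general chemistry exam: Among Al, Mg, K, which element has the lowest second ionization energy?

Mg

The second ionization energy removes an electron from the +1 ion. For each element: Al⁺ still has 2 valence electrons; Mg⁺ still has 1 valence electron; K⁺ is the bare [Ar] core.
Pulling an electron out of a noble-gas core costs far more than removing a remaining valence electron, so K sits at the high end of IE_2.
Valence configurations: Al⁺ [Ne]3s², Mg⁺ [Ne]3s¹.
Tabulated IE_2 (kJ/mol): Al 1817, Mg 1451, K 3052.
Overall IE_2 order: Mg < Al < K.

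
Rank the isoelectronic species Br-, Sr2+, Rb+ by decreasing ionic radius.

All of these have 36 electrons, so size is governed by nuclear charge alone: the more protons, the stronger the pull on the same electron cloud, and the smaller the ion.
Nuclear charges: Sr2+ (Z=38), Rb+ (Z=37), Br- (Z=35).
Largest to smallest: Br- > Rb+ > Sr2+.

Br- > Rb+ > Sr2+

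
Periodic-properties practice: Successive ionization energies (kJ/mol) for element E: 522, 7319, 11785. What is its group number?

Group 1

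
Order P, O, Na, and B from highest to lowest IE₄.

B > Na > O > P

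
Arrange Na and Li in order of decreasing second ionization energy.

Li > Na

Consider each +1 ion: Na⁺ is the bare [Ne] core; Li⁺ is the bare [He] core.
All of these are removing an electron from a noble-gas core or deeper; the smaller core (lower principal quantum number) is held far more tightly, and within a period the higher nuclear charge binds the same core more tightly.
Approximate IE_2 values (kJ/mol): Na 4562, Li 7298.
Hence IE_2: Na < Li.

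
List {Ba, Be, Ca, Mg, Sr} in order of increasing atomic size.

Moving right in a period, electrons are added to the same shell under a stronger nuclear pull, so atoms get smaller; moving down, a new shell is opened and atoms get larger.
All are in group 2, so atomic radius increases down the group.
So from smallest to largest: Be < Mg < Ca < Sr < Ba.

Be < Mg < Ca < Sr < Ba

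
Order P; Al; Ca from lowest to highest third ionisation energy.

After 2 electrons have been removed, what remains? P²⁺ still has 3 valence electrons; Al²⁺ still has 1 valence electron; Ca²⁺ is the bare [Ar] core.
Breaking into a closed-shell core is much more expensive than removing a leftover valence electron — Ca has the largest IE_3 here.
Valence configurations: P²⁺ [Ne]3s²3p¹, Al²⁺ [Ne]3s¹.
Tabulated IE_3 (kJ/mol): P 2914, Al 2745, Ca 4912.
Putting it together, IE_3: Al < P < Ca.

Al < P < Ca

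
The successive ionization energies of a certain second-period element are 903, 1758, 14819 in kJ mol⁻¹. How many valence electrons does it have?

2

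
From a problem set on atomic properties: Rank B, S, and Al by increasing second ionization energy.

Consider each +1 ion: B⁺ still has 2 valence electrons; S⁺ still has 5 valence electrons; Al⁺ still has 2 valence electrons.
All are still removing valence electrons, so compare the +1 ions as you would atoms: IE_2 generally rises across a period (higher Z_eff) and falls down a group (larger shell), subject to the usual subshell exceptions.
Valence configurations: B⁺ [He]2s², S⁺ [Ne]3s²3p³, Al⁺ [Ne]3s².
Approximate IE_2 values (kJ/mol): B 2427, S 2252, Al 1817.
Overall IE_2 order: Al < S < B.

Al, S, B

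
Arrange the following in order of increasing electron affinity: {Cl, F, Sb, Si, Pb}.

F is in period 2, group 17; Si is in period 3, group 14; Cl is in period 3, group 17; Sb is in period 5, group 15; Pb is in period 6, group 14.
EA tends to increase across a period and decrease down a group, though the pattern is less regular than for IE or radius.
These span different periods and groups, so the two trends combine.
Sb > Pb: relative to Pb, both the across-period and down-group shifts push Sb's electron affinity up.
Si > Sb: the two effects oppose for this pair; the down-group effect wins (134 vs 103 kJ/mol).
F > Si: both effects reinforce here, so F is clearly the higher of the two.
Cl > F: this pair runs against the simple trend — see the exception note.
Note the exception: Cl has a higher electron affinity than F, contrary to the simple trend — F's small 2p subshell makes the incoming electron feel strong e⁻–e⁻ repulsion, so Cl actually releases more energy on gaining an electron.
For reference (kJ/mol): F 328, Si 134, Cl 349, Sb 103, Pb 35.
So from lowest to highest: Pb < Sb < Si < F < Cl.

Pb, Sb, Si, F, Cl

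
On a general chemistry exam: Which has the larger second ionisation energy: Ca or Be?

Be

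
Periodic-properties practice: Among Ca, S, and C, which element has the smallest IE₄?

S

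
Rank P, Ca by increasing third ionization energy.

The third ionization energy removes an electron from the +2 ion. For each element: P²⁺ still has 3 valence electrons; Ca²⁺ is the bare [Ar] core.
Core electrons are held far more tightly than valence electrons, so Ca tops the IE_3 order.
Approximate IE_3 values (kJ/mol): P 2914, Ca 4912.
So the third ionization energies run P < Ca.

P < Ca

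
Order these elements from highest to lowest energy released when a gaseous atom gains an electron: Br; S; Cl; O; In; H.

EA tends to increase across a period and decrease down a group, though the pattern is less regular than for IE or radius.
Neither a single period nor a single group — weigh both effects.
H > In: the two effects oppose for this pair; the down-group effect wins (73 vs 29 kJ/mol).
O > H: the two effects oppose for this pair; the across-period effect wins (141 vs 73 kJ/mol).
S > O: this pair runs against the simple trend — see the exception note.
Br > S: the two effects oppose for this pair; the across-period effect wins (325 vs 200 kJ/mol).
Cl > Br: they share group 17; the group trend gives Cl the larger value.
Note the exception: S has a higher electron affinity than O, contrary to the simple trend — the compact 2p subshell of O repels the added electron more than S's larger 3p does.
For reference (kJ/mol): H 73, O 141, S 200, Cl 349, Br 325, In 29.
So from highest to lowest: Cl > Br > S > O > H > In.

Cl, Br, S, O, H, In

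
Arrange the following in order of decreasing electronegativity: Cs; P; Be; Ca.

Be is in period 2, group 2; P is in period 3, group 15; Ca is in period 4, group 2; Cs is in period 6, group 1.
Electronegativity increases across a period and decreases down a group, tracking effective nuclear charge and atomic size.
Neither a single period nor a single group — weigh both effects.
Ca > Cs: relative to Cs, both the across-period and down-group shifts push Ca's electronegativity up.
Be > Ca: they share group 2; the group trend gives Be the larger value.
P > Be: period and group pull opposite ways; the across-period shift dominates (2.19 vs 1.57).
Approximate values (Pauling): Be 1.57, P 2.19, Ca 1.00, Cs 0.79.
So from highest to lowest: P > Be > Ca > Cs.

P > Be > Ca > Cs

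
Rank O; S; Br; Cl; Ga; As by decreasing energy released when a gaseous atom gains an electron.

Cl, Br, S, O, As, Ga

Adding an electron releases more energy for atoms nearer the top right (short of the noble gases).
Here both period and group differ, so the two effects have to be weighed against each other.
As > Ga: both are in period 4; the period trend gives As the larger value.
O > As: both effects reinforce here, so O is clearly the higher of the two.
S > O: this pair runs against the simple trend — see the exception note.
Br > S: the two effects oppose for this pair; the across-period effect wins (325 vs 200 kJ/mol).
Cl > Br: Cl sits above Br in group 17, so the down-group effect alone puts Cl higher.
Note the exception: S has a higher electron affinity than O, contrary to the simple trend — the compact 2p subshell of O repels the added electron more than S's larger 3p does.
Approximate values (kJ/mol): O 141, S 200, Cl 349, Ga 29, As 78, Br 325.
So from highest to lowest: Cl > Br > S > O > As > Ga.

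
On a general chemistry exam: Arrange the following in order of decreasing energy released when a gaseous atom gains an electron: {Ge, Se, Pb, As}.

Se, Ge, As, Pb

Ge is in period 4, group 14; As is in period 4, group 15; Se is in period 4, group 16; Pb is in period 6, group 14.
EA tends to increase across a period and decrease down a group, though the pattern is less regular than for IE or radius.
Here both period and group differ, so the two effects have to be weighed against each other.
As > Pb: both effects reinforce here, so As is clearly the higher of the two.
Ge > As: this pair runs against the simple trend — see the exception note.
Se > Ge: Se lies to the right of Ge in period 4, so the across-period effect alone puts Se higher.
Note the exception: Ge has a higher electron affinity than As, contrary to the simple trend — adding an electron to As's half-filled 4p³ is unfavourable, so Ge (4p²) has the more exothermic EA.
For reference (kJ/mol): Ge 119, As 78, Se 195, Pb 35.
So from highest to lowest: Se > Ge > As > Pb.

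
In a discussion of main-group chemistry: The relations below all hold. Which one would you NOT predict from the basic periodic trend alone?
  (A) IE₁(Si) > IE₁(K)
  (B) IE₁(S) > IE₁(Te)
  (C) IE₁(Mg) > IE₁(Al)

The general trend: IE₁ increases across a period and decreases down a group.
(A) Si (period 3, group 14) vs K (period 4, group 1): the stated order agrees with the simple trend.
(B) S (period 3, group 16) vs Te (period 5, group 16): the stated order agrees with the simple trend.
(C) Mg (period 3, group 2) vs Al (period 3, group 13): the stated order contradicts the simple trend.
The exception is (C): Al's single 3p electron is easier to remove than one from Mg's filled 3s².

(C)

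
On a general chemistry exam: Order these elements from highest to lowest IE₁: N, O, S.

N > O > S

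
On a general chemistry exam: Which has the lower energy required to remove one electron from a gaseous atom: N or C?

C

C is in period 2, group 14; N is in period 2, group 15.
First ionization energy rises across a period (greater Z_eff holds electrons more tightly) and falls down a group (valence electrons are farther from the nucleus).
All lie in period 2, so first ionization energy increases left to right.
So C has the lower energy required to remove one electron from a gaseous atom (C < N).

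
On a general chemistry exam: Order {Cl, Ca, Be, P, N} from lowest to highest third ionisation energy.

IE_3 is the cost of taking one more electron from the +2 cation: Cl²⁺ still has 5 valence electrons; Ca²⁺ is the bare [Ar] core; Be²⁺ is the bare [He] core; P²⁺ still has 3 valence electrons; N²⁺ still has 3 valence electrons.
Core electrons are held far more tightly than valence electrons, so Ca and Be top the IE_3 order.
Valence configurations: Cl²⁺ [Ne]3s²3p³, P²⁺ [Ne]3s²3p¹, N²⁺ [He]2s²2p¹.
Approximate IE_3 values (kJ/mol): Cl 3822, Ca 4912, Be 14849, P 2914, N 4578.
Putting it together, IE_3: P < Cl < N < Ca < Be.

P, Cl, N, Ca, Be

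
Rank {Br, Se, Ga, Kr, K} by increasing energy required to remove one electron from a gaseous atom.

First ionization energy rises across a period (greater Z_eff holds electrons more tightly) and falls down a group (valence electrons are farther from the nucleus).
All lie in period 4, so first ionization energy increases left to right.
So from lowest to highest: K < Ga < Se < Br < Kr.

K < Ga < Se < Br < Kr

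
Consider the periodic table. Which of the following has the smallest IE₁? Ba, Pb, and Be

Be is in period 2, group 2; Ba is in period 6, group 2; Pb is in period 6, group 14.
Removing the outermost electron gets harder across a period and easier down a group.
Neither a single period nor a single group — weigh both effects.
Pb > Ba: Pb lies to the right of Ba in period 6, so the across-period effect alone puts Pb higher.
Be > Pb: period and group pull opposite ways; the down-group shift dominates (900 vs 716 kJ/mol).
Approximate values (kJ/mol): Be 900, Ba 503, Pb 716.
The smallest IE₁ among these belongs to Ba.

Ba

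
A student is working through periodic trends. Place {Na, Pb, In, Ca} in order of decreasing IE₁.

Pb > Ca > In > Na

First ionization energy rises across a period (greater Z_eff holds electrons more tightly) and falls down a group (valence electrons are farther from the nucleus).
A diagonal step moves right (one effect) and down (the opposite effect) at once.
In > Na: the two effects oppose for this pair; the across-period effect wins (558 vs 496 kJ/mol).
Ca > In: the two effects oppose for this pair; the down-group effect wins (590 vs 558 kJ/mol).
Pb > Ca: period and group pull opposite ways; the across-period shift dominates (716 vs 590 kJ/mol).
Tabulated first ionization energy (kJ/mol): Na 496, Ca 590, In 558, Pb 716.
So from highest to lowest: Pb > Ca > In > Na.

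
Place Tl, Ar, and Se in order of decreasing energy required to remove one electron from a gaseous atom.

Ar > Se > Tl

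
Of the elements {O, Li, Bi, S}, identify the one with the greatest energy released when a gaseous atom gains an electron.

S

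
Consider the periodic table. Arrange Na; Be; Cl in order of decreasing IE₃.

Be > Na > Cl

Consider each +2 ion: Na²⁺ is already 1 electron into the core; Be²⁺ is the bare [He] core; Cl²⁺ still has 5 valence electrons.
Core electrons are held far more tightly than valence electrons, so Na and Be top the IE_3 order.
Approximate IE_3 values (kJ/mol): Na 6910, Be 14849, Cl 3822.
Putting it together, IE_3: Cl < Na < Be.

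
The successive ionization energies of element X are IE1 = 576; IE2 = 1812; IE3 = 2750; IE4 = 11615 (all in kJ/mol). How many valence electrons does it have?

Look for the largest jump between consecutive ionization energies: IE4/IE3 ≈ 4.2, far larger than any earlier ratio.
That jump marks the point where a core electron is being removed. So the atom has 3 valence electrons.

3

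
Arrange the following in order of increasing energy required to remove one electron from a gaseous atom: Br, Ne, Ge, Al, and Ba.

Ba, Al, Ge, Br, Ne

Ne is in period 2, group 18; Al is in period 3, group 13; Ge is in period 4, group 14; Br is in period 4, group 17; Ba is in period 6, group 2.
Across a period the outer electron is held more tightly (higher IE₁); down a group it sits in a higher shell, more shielded, and comes off more easily.
Here both period and group differ, so the two effects have to be weighed against each other.
Al > Ba: relative to Ba, both the across-period and down-group shifts push Al's first ionization energy up.
Ge > Al: period and group pull opposite ways; the across-period shift dominates (762 vs 578 kJ/mol).
Br > Ge: both are in period 4; the period trend gives Br the larger value.
Ne > Br: relative to Br, both the across-period and down-group shifts push Ne's first ionization energy up.
Tabulated first ionization energy (kJ/mol): Ne 2081, Al 578, Ge 762, Br 1140, Ba 503.
So from lowest to highest: Ba < Al < Ge < Br < Ne.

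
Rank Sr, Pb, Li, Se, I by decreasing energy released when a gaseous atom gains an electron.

I > Se > Li > Pb > Sr

Li is in period 2, group 1; Se is in period 4, group 16; Sr is in period 5, group 2; I is in period 5, group 17; Pb is in period 6, group 14.
Adding an electron releases more energy for atoms nearer the top right (short of the noble gases).
Neither a single period nor a single group — weigh both effects.
Pb > Sr: the two effects oppose for this pair; the across-period effect wins (35 vs 5 kJ/mol).
Li > Pb: the two effects oppose for this pair; the down-group effect wins (60 vs 35 kJ/mol).
Se > Li: the two effects oppose for this pair; the across-period effect wins (195 vs 60 kJ/mol).
I > Se: period and group pull opposite ways; the across-period shift dominates (295 vs 195 kJ/mol).
Tabulated electron affinity (kJ/mol): Li 60, Se 195, Sr 5, I 295, Pb 35.
So from highest to lowest: I > Se > Li > Pb > Sr.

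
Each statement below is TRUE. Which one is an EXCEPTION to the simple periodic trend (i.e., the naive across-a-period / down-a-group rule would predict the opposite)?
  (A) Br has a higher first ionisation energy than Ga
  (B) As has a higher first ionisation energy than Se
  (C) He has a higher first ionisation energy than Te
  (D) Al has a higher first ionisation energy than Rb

The general trend: first ionisation energy increases across a period and decreases down a group.
(A) Br (period 4, group 17) vs Ga (period 4, group 13): the stated order agrees with the simple trend.
(B) As (period 4, group 15) vs Se (period 4, group 16): the stated order contradicts the simple trend.
(C) He (period 1, group 18) vs Te (period 5, group 16): the stated order agrees with the simple trend.
(D) Al (period 3, group 13) vs Rb (period 5, group 1): the stated order agrees with the simple trend.
The exception is (B): Se (4p⁴) ionizes more easily than half-filled As (4p³).

(B)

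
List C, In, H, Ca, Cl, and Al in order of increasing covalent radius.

Moving right in a period, electrons are added to the same shell under a stronger nuclear pull, so atoms get smaller; moving down, a new shell is opened and atoms get larger.
These span different periods and groups, so the two trends combine.
C > H: the two effects oppose for this pair; the down-group effect wins (75 vs 32 pm).
Cl > C: period and group pull opposite ways; the down-group shift dominates (99 vs 75 pm).
Al > Cl: Al lies to the left of Cl in period 3, so the across-period effect alone puts Al larger.
In > Al: they share group 13; the group trend gives In the larger value.
Ca > In: the two effects oppose for this pair; the across-period effect wins (171 vs 142 pm).
Tabulated atomic radius (pm): H 32, C 75, Al 126, Cl 99, Ca 171, In 142.
So from smallest to largest: H < C < Cl < Al < In < Ca.

H < C < Cl < Al < In < Ca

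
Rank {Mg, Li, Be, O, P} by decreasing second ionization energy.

Li > O > P > Be > Mg

IE_2 is the cost of taking one more electron from the +1 cation: Mg⁺ still has 1 valence electron; Li⁺ is the bare [He] core; Be⁺ still has 1 valence electron; O⁺ still has 5 valence electrons; P⁺ still has 4 valence electrons.
Core electrons are held far more tightly than valence electrons, so Li tops the IE_2 order.
Valence configurations: Mg⁺ [Ne]3s¹, Be⁺ [He]2s¹, O⁺ [He]2s²2p³, P⁺ [Ne]3s²3p².
Approximate IE_2 values (kJ/mol): Mg 1451, Li 7298, Be 1757, O 3388, P 1907.
Putting it together, IE_2: Mg < Be < P < O < Li.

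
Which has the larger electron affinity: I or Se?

Se is in period 4, group 16; I is in period 5, group 17.
Electron affinity generally becomes more exothermic across a period toward the halogens and less exothermic down a group.
These span different periods and groups, so the two trends combine.
I > Se: the two effects oppose for this pair; the across-period effect wins (295 vs 195 kJ/mol).
Approximate values (kJ/mol): Se 195, I 295.
So I has the larger electron affinity (I > Se).

I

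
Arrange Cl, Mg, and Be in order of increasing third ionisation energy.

Cl < Mg < Be

The third ionization energy removes an electron from the +2 ion. For each element: Cl²⁺ still has 5 valence electrons; Mg²⁺ is the bare [Ne] core; Be²⁺ is the bare [He] core.
Pulling an electron out of a noble-gas core costs far more than removing a remaining valence electron, so Mg and Be sit at the high end of IE_3.
Tabulated IE_3 (kJ/mol): Cl 3822, Mg 7733, Be 14849.
Overall IE_3 order: Cl < Mg < Be.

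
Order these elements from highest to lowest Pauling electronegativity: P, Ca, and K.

P is in period 3, group 15; K is in period 4, group 1; Ca is in period 4, group 2.
Electronegativity increases across a period and decreases down a group, tracking effective nuclear charge and atomic size.
Here both period and group differ, so the two effects have to be weighed against each other.
Ca > K: both are in period 4; the period trend gives Ca the larger value.
P > Ca: relative to Ca, both the across-period and down-group shifts push P's electronegativity up.
Tabulated electronegativity (Pauling): P 2.19, K 0.82, Ca 1.00.
So from highest to lowest: P > Ca > K.

P > Ca > K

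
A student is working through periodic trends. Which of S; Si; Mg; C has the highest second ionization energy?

C

Consider each +1 ion: S⁺ still has 5 valence electrons; Si⁺ still has 3 valence electrons; Mg⁺ still has 1 valence electron; C⁺ still has 3 valence electrons.
All are still removing valence electrons, so compare the +1 ions as you would atoms: IE_2 generally rises across a period (higher Z_eff) and falls down a group (larger shell), subject to the usual subshell exceptions.
Valence configurations: S⁺ [Ne]3s²3p³, Si⁺ [Ne]3s²3p¹, Mg⁺ [Ne]3s¹, C⁺ [He]2s²2p¹.
The numbers (kJ/mol): S 2252, Si 1577, Mg 1451, C 2353.
Hence IE_2: Mg < Si < S < C.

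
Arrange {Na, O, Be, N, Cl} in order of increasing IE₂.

Be, Cl, N, O, Na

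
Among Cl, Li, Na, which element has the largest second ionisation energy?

Li

The second ionization energy removes an electron from the +1 ion. For each element: Cl⁺ still has 6 valence electrons; Li⁺ is the bare [He] core; Na⁺ is the bare [Ne] core.
Breaking into a closed-shell core is much more expensive than removing a leftover valence electron — Na and Li have the largest IE_2 here.
Tabulated IE_2 (kJ/mol): Cl 2298, Li 7298, Na 4562.
Hence IE_2: Cl < Na < Li.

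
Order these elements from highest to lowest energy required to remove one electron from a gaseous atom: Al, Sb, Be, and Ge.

Be > Sb > Ge > Al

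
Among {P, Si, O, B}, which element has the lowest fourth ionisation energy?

Si

IE_4 is the cost of taking one more electron from the +3 cation: P³⁺ still has 2 valence electrons; Si³⁺ still has 1 valence electron; O³⁺ still has 3 valence electrons; B³⁺ is the bare [He] core.
Breaking into a closed-shell core is much more expensive than removing a leftover valence electron — B has the largest IE_4 here.
Valence configurations: P³⁺ [Ne]3s², Si³⁺ [Ne]3s¹, O³⁺ [He]2s²2p¹.
Approximate IE_4 values (kJ/mol): P 4964, Si 4356, O 7469, B 25026.
Hence IE_4: Si < P < O < B.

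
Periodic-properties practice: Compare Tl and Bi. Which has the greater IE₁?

Tl is in period 6, group 13; Bi is in period 6, group 15.
First ionization energy rises across a period (greater Z_eff holds electrons more tightly) and falls down a group (valence electrons are farther from the nucleus).
All lie in period 6, so first ionization energy increases left to right.
So Bi has the greater IE₁ (Bi > Tl).

Bi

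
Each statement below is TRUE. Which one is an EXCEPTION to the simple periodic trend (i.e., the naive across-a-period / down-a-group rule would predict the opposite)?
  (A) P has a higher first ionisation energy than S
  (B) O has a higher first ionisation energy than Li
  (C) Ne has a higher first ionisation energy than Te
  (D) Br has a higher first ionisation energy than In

(A)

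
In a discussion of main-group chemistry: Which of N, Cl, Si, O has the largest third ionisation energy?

O

After 2 electrons have been removed, what remains? N²⁺ still has 3 valence electrons; Cl²⁺ still has 5 valence electrons; Si²⁺ still has 2 valence electrons; O²⁺ still has 4 valence electrons.
All are still removing valence electrons, so compare the +2 ions as you would atoms: IE_3 generally rises across a period (higher Z_eff) and falls down a group (larger shell), subject to the usual subshell exceptions.
Valence configurations: N²⁺ [He]2s²2p¹, Cl²⁺ [Ne]3s²3p³, Si²⁺ [Ne]3s², O²⁺ [He]2s²2p².
Approximate IE_3 values (kJ/mol): N 4578, Cl 3822, Si 3232, O 5300.
Putting it together, IE_3: Si < Cl < N < O.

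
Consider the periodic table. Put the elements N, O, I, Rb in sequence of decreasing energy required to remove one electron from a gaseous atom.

N, O, I, Rb

N is in period 2, group 15; O is in period 2, group 16; Rb is in period 5, group 1; I is in period 5, group 17.
IE₁ increases left→right with effective nuclear charge and decreases top→bottom as the valence shell moves farther out.
These span different periods and groups, so the two trends combine.
I > Rb: both are in period 5; the period trend gives I the larger value.
O > I: the two effects oppose for this pair; the down-group effect wins (1314 vs 1008 kJ/mol).
N > O: this pair runs against the simple trend — see the exception note.
Note the exception: N has a higher first ionization energy than O, contrary to the simple trend — pairing an electron in O's 2p⁴ costs repulsion energy, so O ionizes more easily than half-filled N (2p³).
Approximate values (kJ/mol): N 1402, O 1314, Rb 403, I 1008.
So from highest to lowest: N > O > I > Rb.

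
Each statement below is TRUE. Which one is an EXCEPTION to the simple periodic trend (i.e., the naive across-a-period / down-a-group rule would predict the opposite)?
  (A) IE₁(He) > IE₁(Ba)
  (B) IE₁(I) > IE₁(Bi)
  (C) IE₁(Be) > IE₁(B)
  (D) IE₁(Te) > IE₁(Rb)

(C)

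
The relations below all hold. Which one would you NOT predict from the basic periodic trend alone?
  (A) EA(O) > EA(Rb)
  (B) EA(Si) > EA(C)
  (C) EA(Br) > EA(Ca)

The general trend: electron affinity increases across a period and decreases down a group.
(A) O (period 2, group 16) vs Rb (period 5, group 1): the stated order agrees with the simple trend.
(B) Si (period 3, group 14) vs C (period 2, group 14): the stated order contradicts the simple trend.
(C) Br (period 4, group 17) vs Ca (period 4, group 2): the stated order agrees with the simple trend.
The exception is (B): Si's larger, more diffuse 3p orbitals accept an added electron slightly more readily than C's compact 2p.

(B)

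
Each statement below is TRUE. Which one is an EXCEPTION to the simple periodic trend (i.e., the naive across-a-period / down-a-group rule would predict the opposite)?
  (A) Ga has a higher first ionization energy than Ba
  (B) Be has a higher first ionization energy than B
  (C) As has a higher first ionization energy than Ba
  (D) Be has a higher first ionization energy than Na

(B)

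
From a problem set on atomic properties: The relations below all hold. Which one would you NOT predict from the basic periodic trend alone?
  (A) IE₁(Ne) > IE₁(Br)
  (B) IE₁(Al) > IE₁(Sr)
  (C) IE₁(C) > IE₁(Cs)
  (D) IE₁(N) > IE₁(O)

The general trend: IE₁ increases across a period and decreases down a group.
(A) Ne (period 2, group 18) vs Br (period 4, group 17): the stated order agrees with the simple trend.
(B) Al (period 3, group 13) vs Sr (period 5, group 2): the stated order agrees with the simple trend.
(C) C (period 2, group 14) vs Cs (period 6, group 1): the stated order agrees with the simple trend.
(D) N (period 2, group 15) vs O (period 2, group 16): the stated order contradicts the simple trend.
The exception is (D): pairing an electron in O's 2p⁴ costs repulsion energy, so O ionizes more easily than half-filled N (2p³).

(D)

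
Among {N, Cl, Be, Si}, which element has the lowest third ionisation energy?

Si

IE_3 is the cost of taking one more electron from the +2 cation: N²⁺ still has 3 valence electrons; Cl²⁺ still has 5 valence electrons; Be²⁺ is the bare [He] core; Si²⁺ still has 2 valence electrons.
Pulling an electron out of a noble-gas core costs far more than removing a remaining valence electron, so Be sits at the high end of IE_3.
Valence configurations: N²⁺ [He]2s²2p¹, Cl²⁺ [Ne]3s²3p³, Si²⁺ [Ne]3s².
Approximate IE_3 values (kJ/mol): N 4578, Cl 3822, Be 14849, Si 3232.
Putting it together, IE_3: Si < Cl < N < Be.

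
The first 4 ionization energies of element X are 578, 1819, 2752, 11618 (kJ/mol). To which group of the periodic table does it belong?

Look for the largest jump between consecutive ionization energies: IE4/IE3 ≈ 4.2, far larger than any earlier ratio.
That jump marks the point where a core electron is being removed. So the atom has 3 valence electrons.
A main-group element with 3 valence electrons is in group 13.

Group 13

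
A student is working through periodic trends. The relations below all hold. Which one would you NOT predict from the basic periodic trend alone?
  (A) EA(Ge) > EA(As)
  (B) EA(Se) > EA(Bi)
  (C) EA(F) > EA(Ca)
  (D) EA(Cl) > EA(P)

The general trend: electron affinity increases across a period and decreases down a group.
(A) Ge (period 4, group 14) vs As (period 4, group 15): the stated order contradicts the simple trend.
(B) Se (period 4, group 16) vs Bi (period 6, group 15): the stated order agrees with the simple trend.
(C) F (period 2, group 17) vs Ca (period 4, group 2): the stated order agrees with the simple trend.
(D) Cl (period 3, group 17) vs P (period 3, group 15): the stated order agrees with the simple trend.
The exception is (A): adding an electron to As's half-filled 4p³ is unfavourable, so Ge (4p²) has the more exothermic EA.

(A)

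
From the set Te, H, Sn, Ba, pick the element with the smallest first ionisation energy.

Ba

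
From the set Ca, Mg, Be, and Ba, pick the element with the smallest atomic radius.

Be is in period 2, group 2; Mg is in period 3, group 2; Ca is in period 4, group 2; Ba is in period 6, group 2.
Radius decreases left→right (rising Z_eff, same n) and increases top→bottom (higher n).
All are in group 2, so atomic radius increases down the group.
The smallest atomic radius among these belongs to Be.

Be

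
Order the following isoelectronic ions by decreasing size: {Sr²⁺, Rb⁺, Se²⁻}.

All of these have 36 electrons, so size is governed by nuclear charge alone: the more protons, the stronger the pull on the same electron cloud, and the smaller the ion.
Nuclear charges: Sr²⁺ (Z=38), Rb⁺ (Z=37), Se²⁻ (Z=34).
Largest to smallest: Se²⁻ > Rb⁺ > Sr²⁺.

Se²⁻ > Rb⁺ > Sr²⁺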